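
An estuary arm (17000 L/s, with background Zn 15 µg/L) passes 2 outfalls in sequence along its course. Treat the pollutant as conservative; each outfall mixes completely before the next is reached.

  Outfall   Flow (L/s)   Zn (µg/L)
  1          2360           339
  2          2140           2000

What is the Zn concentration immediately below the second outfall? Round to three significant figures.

After outfall 1: Q = 17000 + 2360 = 19360 L/s; C = (17000·15.00 + 2360·339.0)/19360 = 54.50 µg/L.
After outfall 2: Q = 19360 + 2140 = 21500 L/s; C = (19360·54.50 + 2140·2000)/21500 = 248.1 µg/L.

248 µg/L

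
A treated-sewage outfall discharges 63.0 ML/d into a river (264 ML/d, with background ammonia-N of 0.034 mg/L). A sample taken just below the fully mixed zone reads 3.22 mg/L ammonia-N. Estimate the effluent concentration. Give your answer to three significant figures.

Mass balance: 264.0·0.03400 + 63.00·Cₑ = 327.0·3.220
→ Cₑ = (327.0·3.220 − 264.0·0.03400) / 63.00 = 16.57 mg/L.

16.6 mg/L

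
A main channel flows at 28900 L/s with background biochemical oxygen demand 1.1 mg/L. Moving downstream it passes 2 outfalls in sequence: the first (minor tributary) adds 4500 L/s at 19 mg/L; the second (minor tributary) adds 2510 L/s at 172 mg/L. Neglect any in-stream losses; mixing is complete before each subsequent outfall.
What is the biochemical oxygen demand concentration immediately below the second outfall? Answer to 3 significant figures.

After outfall 1: Q = 28900 + 4500 = 33400 L/s; C = (28900·1.100 + 4500·19.00)/33400 = 3.512 mg/L.
After outfall 2: Q = 33400 + 2510 = 35910 L/s; C = (33400·3.512 + 2510·172.0)/35910 = 15.29 mg/L.

15.3 mg/L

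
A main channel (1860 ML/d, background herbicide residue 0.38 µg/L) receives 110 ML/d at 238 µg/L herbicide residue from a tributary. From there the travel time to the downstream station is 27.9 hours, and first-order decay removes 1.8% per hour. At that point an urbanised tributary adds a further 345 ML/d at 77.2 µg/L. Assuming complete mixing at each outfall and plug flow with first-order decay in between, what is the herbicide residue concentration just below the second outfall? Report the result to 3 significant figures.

18.5 µg/L

After mixing, C = (1860·0.3800 + 110.0·238.0) / 1970 = 26890/1970 = 13.65 µg/L; combined flow 1970 ML/d.
1.8%/h lost → k = −ln(1 − 0.018) = 0.01816 h⁻¹.
Applying C = C₀e^(−kt): 13.65 × 0.6024 = 8.222 µg/L.
At the second outfall, C = (1970·8.222 + 345.0·77.20) / (1970 + 345.0) = 18.50 µg/L.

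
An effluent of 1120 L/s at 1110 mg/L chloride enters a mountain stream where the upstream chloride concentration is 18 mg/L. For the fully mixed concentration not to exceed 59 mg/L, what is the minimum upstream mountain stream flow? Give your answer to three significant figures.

Set C_mix = 59: (Q·18.00 + 1120·1110) / (Q + 1120) = 59
→ Q = 1120·(1110 − 59)/(59 − 18.00) = 28710 L/s.

28700 L/s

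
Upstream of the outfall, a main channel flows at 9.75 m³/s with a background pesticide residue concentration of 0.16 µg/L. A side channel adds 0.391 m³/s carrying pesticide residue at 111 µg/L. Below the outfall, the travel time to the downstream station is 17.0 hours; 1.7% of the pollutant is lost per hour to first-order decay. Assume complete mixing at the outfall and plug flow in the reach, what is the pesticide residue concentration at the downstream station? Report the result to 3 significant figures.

After mixing, C = (9.750·0.1600 + 0.3910·111.0) / 10.14 = 44.96/10.14 = 4.434 µg/L.
1.7%/h lost → k = −ln(1 − 0.017) = 0.01715 h⁻¹.
Applying C = C₀e^(−kt): 4.434 × 0.7472 = 3.313 µg/L.

3.31 µg/L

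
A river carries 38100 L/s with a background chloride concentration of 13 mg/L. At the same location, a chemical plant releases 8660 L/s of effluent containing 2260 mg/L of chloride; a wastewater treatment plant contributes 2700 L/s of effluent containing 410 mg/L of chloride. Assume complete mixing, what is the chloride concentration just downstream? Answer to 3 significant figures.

428 mg/L

After mixing, C = (38100·13.00 + 8660·2260 + 2700·410.0) / 49460 = 21170000/49460 = 428.1 mg/L.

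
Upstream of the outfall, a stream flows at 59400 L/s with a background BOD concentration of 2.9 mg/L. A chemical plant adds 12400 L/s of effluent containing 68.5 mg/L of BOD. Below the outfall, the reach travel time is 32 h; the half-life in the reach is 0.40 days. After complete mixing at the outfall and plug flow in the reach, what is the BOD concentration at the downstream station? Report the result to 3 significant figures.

1.41 mg/L

After mixing, C = (59400·2.900 + 12400·68.50) / 71800 = 1022000/71800 = 14.23 mg/L.
Half-life 0.40 d → k = ln 2 / 0.40 = 1.733 d⁻¹.
Decay over the reach: 14.23·exp(−kt) = 14.23·0.09921 = 1.412 mg/L.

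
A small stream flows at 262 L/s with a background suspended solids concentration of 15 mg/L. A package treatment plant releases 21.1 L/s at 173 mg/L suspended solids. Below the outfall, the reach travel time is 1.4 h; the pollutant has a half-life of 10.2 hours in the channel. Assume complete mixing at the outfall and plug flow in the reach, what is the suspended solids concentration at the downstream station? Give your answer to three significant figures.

24.3 mg/L

After mixing, C = (262.0·15.00 + 21.10·173.0) / 283.1 = 7580/283.1 = 26.78 mg/L.
Half-life 10.2 h → k = ln 2 / 10.2 = 0.06796 h⁻¹ = 1.631 d⁻¹.
Applying C = C₀e^(−kt): 26.78 × 0.9092 = 24.35 mg/L.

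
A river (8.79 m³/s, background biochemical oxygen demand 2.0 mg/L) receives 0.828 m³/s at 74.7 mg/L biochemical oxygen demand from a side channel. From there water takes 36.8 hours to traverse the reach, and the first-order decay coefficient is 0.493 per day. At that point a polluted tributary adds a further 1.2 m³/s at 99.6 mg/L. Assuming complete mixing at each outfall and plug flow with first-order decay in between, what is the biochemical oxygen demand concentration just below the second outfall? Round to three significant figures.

14.5 mg/L

Flow-weighted average: C = (8.790·2.000 + 0.8280·74.70) / 9.618 = 79.43/9.618 = 8.259 mg/L; combined flow 9.618 m³/s.
After decay, C = 8.259 × e^(−kt) = 8.259 × 0.4696 = 3.878 mg/L.
At the second outfall, C = (9.618·3.878 + 1.200·99.60) / (9.618 + 1.200) = 14.50 mg/L.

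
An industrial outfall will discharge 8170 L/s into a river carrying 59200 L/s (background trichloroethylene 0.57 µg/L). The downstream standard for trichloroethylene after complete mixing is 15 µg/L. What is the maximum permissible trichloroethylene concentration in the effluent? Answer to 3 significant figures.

At the limit, (Qr·Cr + Qe·Cₑ)/(Qr + Qe) = 15:
Cₑ = (67370·15 − 59200·0.5700) / 8170 = 119.6 µg/L.

120 µg/L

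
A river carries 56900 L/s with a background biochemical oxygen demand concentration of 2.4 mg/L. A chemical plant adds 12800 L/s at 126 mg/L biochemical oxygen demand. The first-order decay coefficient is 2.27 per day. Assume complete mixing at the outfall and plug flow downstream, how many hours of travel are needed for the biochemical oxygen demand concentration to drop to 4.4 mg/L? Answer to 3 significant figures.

Mixed concentration C = ΣQC/ΣQ = (56900·2.400 + 12800·126.0) / 69700 = 1749000/69700 = 25.10 mg/L.
25.10·exp(−k·t) = 4.4 → t = ln(25.10/4.4)/k = 66270 s = 18.41 h.

18.4 h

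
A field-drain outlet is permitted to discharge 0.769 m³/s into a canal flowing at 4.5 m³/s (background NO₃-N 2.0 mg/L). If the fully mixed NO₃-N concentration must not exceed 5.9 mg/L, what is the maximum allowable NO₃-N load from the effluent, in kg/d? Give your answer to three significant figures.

Mass balance at the limit: 4.500·2.000 + 0.7690·Cₑ = 5.269·5.9 → Cₑ = 28.72 mg/L.
Load = 0.7690 m³/s × 28.72 g/m³ × 86 400 s/d = 1908 kg/d.

1910 kg/d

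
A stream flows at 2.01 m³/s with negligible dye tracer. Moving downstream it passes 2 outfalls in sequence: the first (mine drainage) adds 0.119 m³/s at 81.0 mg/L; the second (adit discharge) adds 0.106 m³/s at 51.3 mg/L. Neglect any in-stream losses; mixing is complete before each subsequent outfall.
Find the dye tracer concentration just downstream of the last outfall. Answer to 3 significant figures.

Below outfall 1: Q → 2.129 m³/s, C = (2.010·0 + 0.1190·81.00)/2.129 = 4.527 mg/L.
Below outfall 2: Q → 2.235 m³/s, C = (2.129·4.527 + 0.1060·51.30)/2.235 = 6.746 mg/L.

6.75 mg/L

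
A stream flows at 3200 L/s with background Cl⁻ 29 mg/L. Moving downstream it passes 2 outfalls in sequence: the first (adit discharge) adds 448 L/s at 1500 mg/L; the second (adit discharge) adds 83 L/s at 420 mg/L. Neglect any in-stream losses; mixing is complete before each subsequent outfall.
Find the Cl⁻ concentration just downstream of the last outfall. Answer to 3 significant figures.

Outfall 1: combined Q = 3648 L/s; C = (3200·29.00 + 448.0·1500)/3648 = 209.6 mg/L.
Outfall 2: combined Q = 3731 L/s; C = (3648·209.6 + 83.00·420.0)/3731 = 214.3 mg/L.

214 mg/L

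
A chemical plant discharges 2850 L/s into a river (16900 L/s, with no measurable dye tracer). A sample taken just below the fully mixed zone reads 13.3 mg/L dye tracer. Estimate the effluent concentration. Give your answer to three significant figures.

92.2 mg/L

Mass balance: 16900·0 + 2850·Cₑ = 19750·13.30
→ Cₑ = (19750·13.30 − 16900·0) / 2850 = 92.17 mg/L.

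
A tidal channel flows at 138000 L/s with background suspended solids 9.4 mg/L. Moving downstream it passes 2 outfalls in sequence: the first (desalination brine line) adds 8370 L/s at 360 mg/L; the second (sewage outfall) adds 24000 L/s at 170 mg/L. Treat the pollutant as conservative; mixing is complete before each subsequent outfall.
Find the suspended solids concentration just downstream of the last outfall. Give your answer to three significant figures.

Outfall 1: combined Q = 146400 L/s; C = (138000·9.400 + 8370·360.0)/146400 = 29.45 mg/L.
Outfall 2: combined Q = 170400 L/s; C = (146400·29.45 + 24000·170.0)/170400 = 49.25 mg/L.

49.2 mg/L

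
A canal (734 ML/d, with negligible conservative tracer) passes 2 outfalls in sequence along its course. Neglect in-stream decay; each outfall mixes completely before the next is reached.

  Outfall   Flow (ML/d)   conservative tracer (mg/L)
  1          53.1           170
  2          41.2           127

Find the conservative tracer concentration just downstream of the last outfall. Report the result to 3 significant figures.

Below outfall 1: Q → 787.1 ML/d, C = (734.0·0 + 53.10·170.0)/787.1 = 11.47 mg/L.
Below outfall 2: Q → 828.3 ML/d, C = (787.1·11.47 + 41.20·127.0)/828.3 = 17.22 mg/L.

17.2 mg/L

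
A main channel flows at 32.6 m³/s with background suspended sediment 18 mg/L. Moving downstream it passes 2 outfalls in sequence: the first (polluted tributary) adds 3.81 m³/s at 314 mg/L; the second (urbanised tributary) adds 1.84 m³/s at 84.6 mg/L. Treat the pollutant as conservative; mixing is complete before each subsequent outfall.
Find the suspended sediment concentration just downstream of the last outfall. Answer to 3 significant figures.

Below outfall 1: Q → 36.41 m³/s, C = (32.60·18.00 + 3.810·314.0)/36.41 = 48.97 mg/L.
Below outfall 2: Q → 38.25 m³/s, C = (36.41·48.97 + 1.840·84.60)/38.25 = 50.69 mg/L.

50.7 mg/L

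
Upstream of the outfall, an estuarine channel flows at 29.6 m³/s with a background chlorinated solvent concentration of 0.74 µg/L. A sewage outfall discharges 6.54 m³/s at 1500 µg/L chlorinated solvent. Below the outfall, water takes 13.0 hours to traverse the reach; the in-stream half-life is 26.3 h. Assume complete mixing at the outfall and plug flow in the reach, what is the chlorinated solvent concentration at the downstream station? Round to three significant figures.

After mixing, C = (29.60·0.7400 + 6.540·1500) / 36.14 = 9832/36.14 = 272.1 µg/L.
Half-life 26.3 h → k = ln 2 / 26.3 = 0.02636 h⁻¹ = 0.6325 d⁻¹.
Decay over the reach: 272.1·exp(−kt) = 272.1·0.7099 = 193.1 µg/L.

193 µg/L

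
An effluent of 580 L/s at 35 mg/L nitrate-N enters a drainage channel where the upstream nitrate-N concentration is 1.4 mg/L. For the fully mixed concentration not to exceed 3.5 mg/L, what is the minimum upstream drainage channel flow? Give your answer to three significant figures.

8700 L/s

Set C_mix = 3.5: (Q·1.400 + 580.0·35.00) / (Q + 580.0) = 3.5
→ Q = 580.0·(35.00 − 3.5)/(3.5 − 1.400) = 8700 L/s.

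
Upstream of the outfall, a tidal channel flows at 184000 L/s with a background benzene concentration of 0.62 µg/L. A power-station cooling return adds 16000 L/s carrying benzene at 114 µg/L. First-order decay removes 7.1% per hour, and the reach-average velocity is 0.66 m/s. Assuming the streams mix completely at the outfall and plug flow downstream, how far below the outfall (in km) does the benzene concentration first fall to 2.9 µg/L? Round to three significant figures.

38.9 km

Conservation of mass: C = (184000·0.6200 + 16000·114.0) / 200000 = 1938000/200000 = 9.690 µg/L.
7.1%/h lost → k = −ln(1 − 0.071) = 0.07365 h⁻¹.
Set 9.690·exp(−k·t) = 2.9 → t = ln(9.690/2.9)/k = 58970 s = 16.38 h.
Distance = v·t = 0.66·58970 = 38920 m = 38.92 km.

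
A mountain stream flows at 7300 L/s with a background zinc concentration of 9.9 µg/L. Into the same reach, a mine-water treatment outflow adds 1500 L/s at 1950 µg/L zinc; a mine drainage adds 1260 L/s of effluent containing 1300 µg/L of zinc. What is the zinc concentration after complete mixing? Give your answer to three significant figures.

Mass balance: C = (7300·9.900 + 1500·1950 + 1260·1300) / 10060 = 4635000/10060 = 460.8 µg/L.

461 µg/L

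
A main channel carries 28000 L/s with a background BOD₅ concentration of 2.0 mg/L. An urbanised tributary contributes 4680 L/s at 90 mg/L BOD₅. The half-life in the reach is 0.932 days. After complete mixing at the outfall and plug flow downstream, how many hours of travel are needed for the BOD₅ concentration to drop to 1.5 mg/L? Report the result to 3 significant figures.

After mixing, C = (28000·2.000 + 4680·90.00) / 32680 = 477200/32680 = 14.60 mg/L.
Half-life 0.932 d → k = ln 2 / 0.932 = 0.7437 d⁻¹.
14.60·exp(−k·t) = 1.5 → t = ln(14.60/1.5)/k = 264400 s = 73.44 h.

73.4 h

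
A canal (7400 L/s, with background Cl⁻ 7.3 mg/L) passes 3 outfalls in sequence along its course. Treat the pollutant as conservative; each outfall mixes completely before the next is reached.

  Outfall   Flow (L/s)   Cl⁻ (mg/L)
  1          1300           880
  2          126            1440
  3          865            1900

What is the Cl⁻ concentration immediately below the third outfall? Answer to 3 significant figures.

312 mg/L

Outfall 1: combined Q = 8700 L/s; C = (7400·7.300 + 1300·880.0)/8700 = 137.7 mg/L.
Outfall 2: combined Q = 8826 L/s; C = (8700·137.7 + 126.0·1440)/8826 = 156.3 mg/L.
Outfall 3: combined Q = 9691 L/s; C = (8826·156.3 + 865.0·1900)/9691 = 311.9 mg/L.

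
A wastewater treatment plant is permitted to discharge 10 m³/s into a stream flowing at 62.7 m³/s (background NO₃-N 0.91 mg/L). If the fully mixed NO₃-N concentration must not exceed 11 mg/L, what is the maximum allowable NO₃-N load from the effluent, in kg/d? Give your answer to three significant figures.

64200 kg/d

Mass balance at the limit: 62.70·0.9100 + 10.00·Cₑ = 72.70·11 → Cₑ = 74.26 mg/L.
Load = 10.00 m³/s × 74.26 g/m³ × 86 400 s/d = 64160 kg/d.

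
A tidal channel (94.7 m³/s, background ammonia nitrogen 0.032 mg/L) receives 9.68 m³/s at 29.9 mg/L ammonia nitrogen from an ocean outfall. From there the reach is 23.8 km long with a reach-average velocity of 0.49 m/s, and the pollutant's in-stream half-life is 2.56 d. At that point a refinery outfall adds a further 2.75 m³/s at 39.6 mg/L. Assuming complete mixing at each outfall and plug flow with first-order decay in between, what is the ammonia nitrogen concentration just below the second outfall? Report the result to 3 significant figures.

Flow-weighted average: C = (94.70·0.03200 + 9.680·29.90) / 104.4 = 292.5/104.4 = 2.802 mg/L; combined flow 104.4 m³/s.
Travel time t = 23.8·1000 / 0.49 = 48570 s = 13.49 h.
Half-life 2.56 d → k = ln 2 / 2.56 = 0.2708 d⁻¹.
Decay over the reach: 2.802·exp(−kt) = 2.802·0.8588 = 2.406 mg/L.
Second outfall: C = (104.4·2.406 + 2.750·39.60)/107.1 = 3.361 mg/L.

3.36 mg/L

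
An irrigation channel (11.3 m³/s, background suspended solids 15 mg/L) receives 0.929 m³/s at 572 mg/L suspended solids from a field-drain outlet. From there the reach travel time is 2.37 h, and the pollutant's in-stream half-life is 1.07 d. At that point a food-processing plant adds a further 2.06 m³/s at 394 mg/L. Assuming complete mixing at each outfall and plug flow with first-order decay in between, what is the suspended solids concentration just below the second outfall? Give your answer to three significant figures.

Conservation of mass: C = (11.30·15.00 + 0.9290·572.0) / 12.23 = 700.9/12.23 = 57.31 mg/L; combined flow 12.23 m³/s.
Half-life 1.07 d → k = ln 2 / 1.07 = 0.6478 d⁻¹.
Decay over the reach: 57.31·exp(−kt) = 57.31·0.9380 = 53.76 mg/L.
At the second outfall, C = (12.23·53.76 + 2.060·394.0) / (12.23 + 2.060) = 102.8 mg/L.

103 mg/L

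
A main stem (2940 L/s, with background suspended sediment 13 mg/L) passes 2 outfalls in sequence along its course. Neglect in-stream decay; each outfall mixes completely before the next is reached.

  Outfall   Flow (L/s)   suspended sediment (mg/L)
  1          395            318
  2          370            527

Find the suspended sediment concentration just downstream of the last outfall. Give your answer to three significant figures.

96.8 mg/L

After outfall 1: Q = 2940 + 395.0 = 3335 L/s; C = (2940·13.00 + 395.0·318.0)/3335 = 49.12 mg/L.
After outfall 2: Q = 3335 + 370.0 = 3705 L/s; C = (3335·49.12 + 370.0·527.0)/3705 = 96.85 mg/L.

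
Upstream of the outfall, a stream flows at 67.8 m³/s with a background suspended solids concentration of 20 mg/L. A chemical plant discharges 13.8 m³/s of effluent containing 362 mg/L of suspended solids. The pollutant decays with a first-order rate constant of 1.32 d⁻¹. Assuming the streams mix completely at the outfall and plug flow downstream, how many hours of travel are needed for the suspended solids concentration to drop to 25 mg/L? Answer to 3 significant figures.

20.7 h

Mixed concentration C = ΣQC/ΣQ = (67.80·20.00 + 13.80·362.0) / 81.60 = 6352/81.60 = 77.84 mg/L.
77.84·exp(−k·t) = 25 → t = ln(77.84/25)/k = 74340 s = 20.65 h.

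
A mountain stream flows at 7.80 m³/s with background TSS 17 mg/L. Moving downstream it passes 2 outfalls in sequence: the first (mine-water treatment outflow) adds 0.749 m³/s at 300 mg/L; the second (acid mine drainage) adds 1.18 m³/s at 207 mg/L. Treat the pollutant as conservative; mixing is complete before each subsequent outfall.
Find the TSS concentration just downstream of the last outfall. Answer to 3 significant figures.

61.8 mg/L

After outfall 1: Q = 7.800 + 0.7490 = 8.549 m³/s; C = (7.800·17.00 + 0.7490·300.0)/8.549 = 41.79 mg/L.
After outfall 2: Q = 8.549 + 1.180 = 9.729 m³/s; C = (8.549·41.79 + 1.180·207.0)/9.729 = 61.83 mg/L.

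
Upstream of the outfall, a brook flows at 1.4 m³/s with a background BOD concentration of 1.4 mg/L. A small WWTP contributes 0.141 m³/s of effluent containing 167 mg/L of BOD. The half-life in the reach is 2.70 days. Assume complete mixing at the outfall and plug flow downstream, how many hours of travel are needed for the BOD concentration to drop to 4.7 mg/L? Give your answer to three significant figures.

Mass balance: C = (1.400·1.400 + 0.1410·167.0) / 1.541 = 25.51/1.541 = 16.55 mg/L.
Half-life 2.70 d → k = ln 2 / 2.70 = 0.2567 d⁻¹.
16.55·exp(−k·t) = 4.7 → t = ln(16.55/4.7)/k = 423700 s = 117.7 h.

118 h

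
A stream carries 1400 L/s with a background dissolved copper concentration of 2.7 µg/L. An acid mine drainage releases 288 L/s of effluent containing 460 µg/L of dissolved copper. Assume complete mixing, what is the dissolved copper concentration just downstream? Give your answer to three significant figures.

80.7 µg/L

Mass balance: C = (1400·2.700 + 288.0·460.0) / 1688 = 136300/1688 = 80.72 µg/L.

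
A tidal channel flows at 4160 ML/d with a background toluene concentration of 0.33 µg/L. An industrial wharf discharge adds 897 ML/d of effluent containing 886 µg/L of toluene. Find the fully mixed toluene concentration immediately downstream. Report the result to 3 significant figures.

157 µg/L

Conservation of mass: C = (4160·0.3300 + 897.0·886.0) / 5057 = 796100/5057 = 157.4 µg/L.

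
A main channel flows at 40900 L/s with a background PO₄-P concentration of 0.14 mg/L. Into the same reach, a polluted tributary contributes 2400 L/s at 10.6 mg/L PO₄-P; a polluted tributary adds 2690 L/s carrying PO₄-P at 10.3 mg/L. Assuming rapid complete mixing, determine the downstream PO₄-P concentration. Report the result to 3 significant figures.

1.28 mg/L

After mixing, C = (40900·0.1400 + 2400·10.60 + 2690·10.30) / 45990 = 58870/45990 = 1.280 mg/L.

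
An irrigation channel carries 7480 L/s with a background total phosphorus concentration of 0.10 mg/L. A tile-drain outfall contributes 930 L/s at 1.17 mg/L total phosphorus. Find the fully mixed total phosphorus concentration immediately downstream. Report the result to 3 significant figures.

Mass balance: C = (7480·0.1000 + 930.0·1.170) / 8410 = 1836/8410 = 0.2183 mg/L.

0.218 mg/L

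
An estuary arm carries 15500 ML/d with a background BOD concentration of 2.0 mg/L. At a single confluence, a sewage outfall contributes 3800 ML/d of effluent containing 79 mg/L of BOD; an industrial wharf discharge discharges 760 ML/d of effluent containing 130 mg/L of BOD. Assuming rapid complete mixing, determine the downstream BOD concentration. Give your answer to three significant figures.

Mass balance: C = (15500·2.000 + 3800·79.00 + 760.0·130.0) / 20060 = 430000/20060 = 21.44 mg/L.

21.4 mg/L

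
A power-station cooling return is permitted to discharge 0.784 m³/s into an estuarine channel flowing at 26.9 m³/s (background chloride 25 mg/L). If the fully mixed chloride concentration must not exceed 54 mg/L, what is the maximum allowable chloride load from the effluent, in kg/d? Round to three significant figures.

Mass balance at the limit: 26.90·25.00 + 0.7840·Cₑ = 27.68·54 → Cₑ = 1049 mg/L.
Load = 0.7840 m³/s × 1049 g/m³ × 86 400 s/d = 71060 kg/d.

71100 kg/d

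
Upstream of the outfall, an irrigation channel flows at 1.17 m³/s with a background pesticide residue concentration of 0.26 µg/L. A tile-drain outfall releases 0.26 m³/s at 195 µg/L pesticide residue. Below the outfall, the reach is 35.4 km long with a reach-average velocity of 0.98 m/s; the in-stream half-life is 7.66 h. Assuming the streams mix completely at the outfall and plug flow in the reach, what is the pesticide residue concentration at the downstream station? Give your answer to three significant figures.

14.4 µg/L

After mixing, C = (1.170·0.2600 + 0.2600·195.0) / 1.430 = 51.00/1.430 = 35.67 µg/L.
Travel time t = 35.4·1000 / 0.98 = 36120 s = 10.03 h.
Half-life 7.66 h → k = ln 2 / 7.66 = 0.09049 h⁻¹ = 2.172 d⁻¹.
First-order decay: C = 35.67·exp(−k·t) = 35.67·0.4033 = 14.39 µg/L.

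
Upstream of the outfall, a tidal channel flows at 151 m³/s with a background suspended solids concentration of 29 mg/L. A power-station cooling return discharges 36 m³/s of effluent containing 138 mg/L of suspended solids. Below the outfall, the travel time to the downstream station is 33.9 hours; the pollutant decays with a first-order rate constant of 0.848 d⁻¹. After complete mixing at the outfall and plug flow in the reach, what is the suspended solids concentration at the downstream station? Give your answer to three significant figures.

Mixed concentration C = ΣQC/ΣQ = (151.0·29.00 + 36.00·138.0) / 187.0 = 9347/187.0 = 49.98 mg/L.
Applying C = C₀e^(−kt): 49.98 × 0.3019 = 15.09 mg/L.

15.1 mg/L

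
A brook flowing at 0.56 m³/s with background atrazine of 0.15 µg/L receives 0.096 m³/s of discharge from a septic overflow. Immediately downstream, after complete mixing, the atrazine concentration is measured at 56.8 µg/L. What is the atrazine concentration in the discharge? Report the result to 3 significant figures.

387 µg/L

Mass balance: 0.5600·0.1500 + 0.09600·Cₑ = 0.6560·56.80
→ Cₑ = (0.6560·56.80 − 0.5600·0.1500) / 0.09600 = 387.3 µg/L.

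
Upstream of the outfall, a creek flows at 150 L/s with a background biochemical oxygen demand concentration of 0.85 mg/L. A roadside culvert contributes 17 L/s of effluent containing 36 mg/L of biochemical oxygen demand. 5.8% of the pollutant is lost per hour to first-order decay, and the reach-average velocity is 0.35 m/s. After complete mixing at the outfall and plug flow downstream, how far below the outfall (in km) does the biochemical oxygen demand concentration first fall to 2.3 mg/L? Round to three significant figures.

13.8 km

Mixed concentration C = ΣQC/ΣQ = (150.0·0.8500 + 17.00·36.00) / 167.0 = 739.5/167.0 = 4.428 mg/L.
5.8%/h lost → k = −ln(1 − 0.058) = 0.05975 h⁻¹.
Set 4.428·exp(−k·t) = 2.3 → t = ln(4.428/2.3)/k = 39470 s = 10.96 h.
Distance = v·t = 0.35·39470 = 13810 m = 13.81 km.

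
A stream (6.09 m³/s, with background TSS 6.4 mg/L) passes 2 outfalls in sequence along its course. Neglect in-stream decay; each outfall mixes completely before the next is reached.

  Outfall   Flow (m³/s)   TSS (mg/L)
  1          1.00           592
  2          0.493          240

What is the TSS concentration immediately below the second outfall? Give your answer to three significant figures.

Outfall 1: combined Q = 7.090 m³/s; C = (6.090·6.400 + 1.000·592.0)/7.090 = 89.00 mg/L.
Outfall 2: combined Q = 7.583 m³/s; C = (7.090·89.00 + 0.4930·240.0)/7.583 = 98.81 mg/L.

98.8 mg/L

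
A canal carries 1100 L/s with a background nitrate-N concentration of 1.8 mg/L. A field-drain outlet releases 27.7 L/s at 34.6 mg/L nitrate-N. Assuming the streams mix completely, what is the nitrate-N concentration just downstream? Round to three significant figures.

2.61 mg/L

After mixing, C = (1100·1.800 + 27.70·34.60) / 1128 = 2938/1128 = 2.606 mg/L.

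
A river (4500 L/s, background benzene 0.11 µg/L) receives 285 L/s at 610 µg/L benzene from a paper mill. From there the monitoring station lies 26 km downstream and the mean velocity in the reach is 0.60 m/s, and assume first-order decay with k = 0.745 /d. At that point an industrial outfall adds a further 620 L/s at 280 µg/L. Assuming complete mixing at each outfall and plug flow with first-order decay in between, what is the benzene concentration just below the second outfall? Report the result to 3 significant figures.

54.3 µg/L

Mixed concentration C = ΣQC/ΣQ = (4500·0.1100 + 285.0·610.0) / 4785 = 174300/4785 = 36.44 µg/L; combined flow 4785 L/s.
Travel time t = 26·1000 / 0.60 = 43330 s = 12.04 h.
After decay, C = 36.44 × e^(−kt) = 36.44 × 0.6882 = 25.08 µg/L.
At the second outfall, C = (4785·25.08 + 620.0·280.0) / (4785 + 620.0) = 54.32 µg/L.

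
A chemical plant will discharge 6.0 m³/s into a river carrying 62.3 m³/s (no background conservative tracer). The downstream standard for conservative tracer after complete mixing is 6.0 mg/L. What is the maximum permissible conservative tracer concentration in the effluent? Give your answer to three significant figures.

At the limit, (Qr·Cr + Qe·Cₑ)/(Qr + Qe) = 6.0:
Cₑ = (68.30·6.0 − 62.30·0) / 6.000 = 68.30 mg/L.

68.3 mg/L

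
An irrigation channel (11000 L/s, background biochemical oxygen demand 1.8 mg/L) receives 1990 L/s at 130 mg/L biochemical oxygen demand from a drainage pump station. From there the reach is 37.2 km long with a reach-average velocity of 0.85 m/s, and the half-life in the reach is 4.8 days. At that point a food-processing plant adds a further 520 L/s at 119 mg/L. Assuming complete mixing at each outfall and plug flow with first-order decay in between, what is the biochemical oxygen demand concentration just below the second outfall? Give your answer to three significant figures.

Mixed concentration C = ΣQC/ΣQ = (11000·1.800 + 1990·130.0) / 12990 = 278500/12990 = 21.44 mg/L; combined flow 12990 L/s.
Travel time t = 37.2·1000 / 0.85 = 43760 s = 12.16 h.
Half-life 4.8 d → k = ln 2 / 4.8 = 0.1444 d⁻¹.
Applying C = C₀e^(−kt): 21.44 × 0.9295 = 19.93 mg/L.
At the second outfall, C = (12990·19.93 + 520.0·119.0) / (12990 + 520.0) = 23.74 mg/L.

23.7 mg/L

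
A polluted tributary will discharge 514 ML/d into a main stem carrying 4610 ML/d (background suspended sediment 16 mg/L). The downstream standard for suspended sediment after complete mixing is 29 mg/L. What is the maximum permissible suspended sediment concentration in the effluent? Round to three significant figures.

At the limit, (Qr·Cr + Qe·Cₑ)/(Qr + Qe) = 29:
Cₑ = (5124·29 − 4610·16.00) / 514.0 = 145.6 mg/L.

146 mg/L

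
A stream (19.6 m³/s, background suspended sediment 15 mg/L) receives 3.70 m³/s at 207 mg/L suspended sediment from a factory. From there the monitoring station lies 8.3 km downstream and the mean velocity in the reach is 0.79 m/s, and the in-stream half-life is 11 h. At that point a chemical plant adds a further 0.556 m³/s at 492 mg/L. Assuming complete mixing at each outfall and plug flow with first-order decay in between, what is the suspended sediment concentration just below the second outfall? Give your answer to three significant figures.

48.4 mg/L

Mass balance: C = (19.60·15.00 + 3.700·207.0) / 23.30 = 1060/23.30 = 45.49 mg/L; combined flow 23.30 m³/s.
Travel time t = 8.3·1000 / 0.79 = 10510 s = 2.918 h.
Half-life 11 h → k = ln 2 / 11 = 0.06301 h⁻¹ = 1.512 d⁻¹.
Decay over the reach: 45.49·exp(−kt) = 45.49·0.8320 = 37.85 mg/L.
Second outfall: C = (23.30·37.85 + 0.5560·492.0)/23.86 = 48.43 mg/L.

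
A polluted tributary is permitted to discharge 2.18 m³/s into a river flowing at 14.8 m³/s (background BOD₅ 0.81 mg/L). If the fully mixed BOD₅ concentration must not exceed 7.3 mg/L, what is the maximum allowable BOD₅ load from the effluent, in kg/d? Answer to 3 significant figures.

9670 kg/d

Mass balance at the limit: 14.80·0.8100 + 2.180·Cₑ = 16.98·7.3 → Cₑ = 51.36 mg/L.
Load = 2.180 m³/s × 51.36 g/m³ × 86 400 s/d = 9674 kg/d.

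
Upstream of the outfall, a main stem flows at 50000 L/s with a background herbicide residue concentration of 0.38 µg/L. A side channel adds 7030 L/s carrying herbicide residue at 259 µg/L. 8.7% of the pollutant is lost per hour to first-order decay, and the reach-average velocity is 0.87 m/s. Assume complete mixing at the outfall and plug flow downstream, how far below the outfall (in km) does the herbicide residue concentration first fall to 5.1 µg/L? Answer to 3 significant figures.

Conservation of mass: C = (50000·0.3800 + 7030·259.0) / 57030 = 1840000/57030 = 32.26 µg/L.
8.7%/h lost → k = −ln(1 − 0.087) = 0.09102 h⁻¹.
Set 32.26·exp(−k·t) = 5.1 → t = ln(32.26/5.1)/k = 72960 s = 20.27 h.
Distance = v·t = 0.87·72960 = 63470 m = 63.47 km.

63.5 km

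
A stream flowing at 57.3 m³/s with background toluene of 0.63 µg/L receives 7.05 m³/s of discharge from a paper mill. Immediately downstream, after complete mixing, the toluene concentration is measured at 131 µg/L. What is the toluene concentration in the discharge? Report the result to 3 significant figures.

Mass balance: 57.30·0.6300 + 7.050·Cₑ = 64.35·131.0
→ Cₑ = (64.35·131.0 − 57.30·0.6300) / 7.050 = 1191 µg/L.

1190 µg/L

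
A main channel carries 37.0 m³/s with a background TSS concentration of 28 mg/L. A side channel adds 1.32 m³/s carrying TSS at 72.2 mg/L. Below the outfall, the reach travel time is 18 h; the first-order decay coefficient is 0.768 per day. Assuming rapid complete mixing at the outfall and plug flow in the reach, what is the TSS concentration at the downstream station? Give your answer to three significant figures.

Mixed concentration C = ΣQC/ΣQ = (37.00·28.00 + 1.320·72.20) / 38.32 = 1131/38.32 = 29.52 mg/L.
First-order decay: C = 29.52·exp(−k·t) = 29.52·0.5621 = 16.60 mg/L.

16.6 mg/L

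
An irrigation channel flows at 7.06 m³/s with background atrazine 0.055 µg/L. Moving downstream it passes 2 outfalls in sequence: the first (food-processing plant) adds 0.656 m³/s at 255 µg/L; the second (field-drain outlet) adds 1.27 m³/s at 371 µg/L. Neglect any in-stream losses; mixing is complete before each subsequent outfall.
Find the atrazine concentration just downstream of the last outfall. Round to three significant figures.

71.1 µg/L

Below outfall 1: Q → 7.716 m³/s, C = (7.060·0.05500 + 0.6560·255.0)/7.716 = 21.73 µg/L.
Below outfall 2: Q → 8.986 m³/s, C = (7.716·21.73 + 1.270·371.0)/8.986 = 71.09 µg/L.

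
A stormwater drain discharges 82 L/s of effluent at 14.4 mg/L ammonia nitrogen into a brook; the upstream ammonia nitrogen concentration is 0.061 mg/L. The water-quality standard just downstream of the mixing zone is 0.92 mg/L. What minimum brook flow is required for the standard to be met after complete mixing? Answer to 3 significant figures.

1290 L/s

Set C_mix = 0.92: (Q·0.06100 + 82.00·14.40) / (Q + 82.00) = 0.92
→ Q = 82.00·(14.40 − 0.92)/(0.92 − 0.06100) = 1287 L/s.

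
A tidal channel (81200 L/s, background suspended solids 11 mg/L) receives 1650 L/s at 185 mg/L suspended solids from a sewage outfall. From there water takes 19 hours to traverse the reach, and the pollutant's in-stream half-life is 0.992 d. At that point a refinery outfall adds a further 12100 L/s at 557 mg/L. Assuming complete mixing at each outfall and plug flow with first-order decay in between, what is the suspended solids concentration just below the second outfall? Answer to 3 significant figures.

78.2 mg/L

Conservation of mass: C = (81200·11.00 + 1650·185.0) / 82850 = 1198000/82850 = 14.47 mg/L; combined flow 82850 L/s.
Half-life 0.992 d → k = ln 2 / 0.992 = 0.6987 d⁻¹.
Applying C = C₀e^(−kt): 14.47 × 0.5751 = 8.319 mg/L.
At the second outfall, C = (82850·8.319 + 12100·557.0) / (82850 + 12100) = 78.24 mg/L.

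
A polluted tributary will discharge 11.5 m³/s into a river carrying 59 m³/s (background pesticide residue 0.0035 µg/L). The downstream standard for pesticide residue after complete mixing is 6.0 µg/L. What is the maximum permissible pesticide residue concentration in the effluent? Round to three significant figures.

At the limit, (Qr·Cr + Qe·Cₑ)/(Qr + Qe) = 6.0:
Cₑ = (70.50·6.0 − 59.00·0.003500) / 11.50 = 36.76 µg/L.

36.8 µg/L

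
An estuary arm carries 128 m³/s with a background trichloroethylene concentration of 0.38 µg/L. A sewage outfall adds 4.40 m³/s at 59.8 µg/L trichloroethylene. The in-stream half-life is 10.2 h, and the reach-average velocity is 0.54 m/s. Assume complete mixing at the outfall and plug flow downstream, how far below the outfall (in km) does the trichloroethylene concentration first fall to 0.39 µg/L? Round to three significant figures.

Mixed concentration C = ΣQC/ΣQ = (128.0·0.3800 + 4.400·59.80) / 132.4 = 311.8/132.4 = 2.355 µg/L.
Half-life 10.2 h → k = ln 2 / 10.2 = 0.06796 h⁻¹ = 1.631 d⁻¹.
Set 2.355·exp(−k·t) = 0.39 → t = ln(2.355/0.39)/k = 95250 s = 26.46 h.
Distance = v·t = 0.54·95250 = 51440 m = 51.44 km.

51.4 km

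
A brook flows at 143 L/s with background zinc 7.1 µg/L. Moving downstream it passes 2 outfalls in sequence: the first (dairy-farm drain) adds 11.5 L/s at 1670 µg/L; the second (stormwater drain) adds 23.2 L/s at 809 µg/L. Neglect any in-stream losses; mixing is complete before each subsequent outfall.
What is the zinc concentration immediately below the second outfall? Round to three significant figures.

Outfall 1: combined Q = 154.5 L/s; C = (143.0·7.100 + 11.50·1670)/154.5 = 130.9 µg/L.
Outfall 2: combined Q = 177.7 L/s; C = (154.5·130.9 + 23.20·809.0)/177.7 = 219.4 µg/L.

219 µg/L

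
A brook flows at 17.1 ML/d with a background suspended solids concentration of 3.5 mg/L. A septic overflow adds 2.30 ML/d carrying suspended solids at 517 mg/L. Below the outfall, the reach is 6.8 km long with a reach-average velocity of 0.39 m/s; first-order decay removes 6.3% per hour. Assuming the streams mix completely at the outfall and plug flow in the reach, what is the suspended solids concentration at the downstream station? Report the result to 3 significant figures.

Flow-weighted average: C = (17.10·3.500 + 2.300·517.0) / 19.40 = 1249/19.40 = 64.38 mg/L.
Travel time t = 6.8·1000 / 0.39 = 17440 s = 4.843 h.
6.3%/h lost → k = −ln(1 − 0.063) = 0.06507 h⁻¹.
Applying C = C₀e^(−kt): 64.38 × 0.7297 = 46.98 mg/L.

47.0 mg/L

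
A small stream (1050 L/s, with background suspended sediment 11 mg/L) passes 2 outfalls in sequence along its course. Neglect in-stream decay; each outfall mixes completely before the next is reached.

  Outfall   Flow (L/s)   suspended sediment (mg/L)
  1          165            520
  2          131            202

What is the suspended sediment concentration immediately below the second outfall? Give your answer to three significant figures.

After outfall 1: Q = 1050 + 165.0 = 1215 L/s; C = (1050·11.00 + 165.0·520.0)/1215 = 80.12 mg/L.
After outfall 2: Q = 1215 + 131.0 = 1346 L/s; C = (1215·80.12 + 131.0·202.0)/1346 = 91.99 mg/L.

92.0 mg/L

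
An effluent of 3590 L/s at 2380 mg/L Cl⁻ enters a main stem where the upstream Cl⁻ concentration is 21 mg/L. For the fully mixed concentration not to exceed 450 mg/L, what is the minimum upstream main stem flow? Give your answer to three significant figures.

16200 L/s

Set C_mix = 450: (Q·21.00 + 3590·2380) / (Q + 3590) = 450
→ Q = 3590·(2380 − 450)/(450 − 21.00) = 16150 L/s.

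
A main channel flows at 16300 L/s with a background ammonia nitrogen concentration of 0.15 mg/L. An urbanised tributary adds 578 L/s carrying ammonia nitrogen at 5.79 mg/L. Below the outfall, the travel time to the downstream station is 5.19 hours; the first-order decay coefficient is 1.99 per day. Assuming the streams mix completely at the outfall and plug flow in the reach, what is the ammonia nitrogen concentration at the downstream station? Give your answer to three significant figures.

Conservation of mass: C = (16300·0.1500 + 578.0·5.790) / 16880 = 5792/16880 = 0.3431 mg/L.
Applying C = C₀e^(−kt): 0.3431 × 0.6503 = 0.2231 mg/L.

0.223 mg/L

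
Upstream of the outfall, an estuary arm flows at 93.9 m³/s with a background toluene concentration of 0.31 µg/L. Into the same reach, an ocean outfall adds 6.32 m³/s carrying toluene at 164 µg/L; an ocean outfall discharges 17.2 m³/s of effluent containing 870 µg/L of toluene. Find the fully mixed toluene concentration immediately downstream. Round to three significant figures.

Mixed concentration C = ΣQC/ΣQ = (93.90·0.3100 + 6.320·164.0 + 17.20·870.0) / 117.4 = 16030/117.4 = 136.5 µg/L.

137 µg/L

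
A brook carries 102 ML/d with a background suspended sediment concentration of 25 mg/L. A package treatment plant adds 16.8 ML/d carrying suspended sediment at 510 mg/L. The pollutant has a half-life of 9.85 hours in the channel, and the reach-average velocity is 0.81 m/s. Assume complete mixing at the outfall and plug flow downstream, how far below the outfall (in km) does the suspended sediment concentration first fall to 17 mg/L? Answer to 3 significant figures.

70.7 km

Flow-weighted average: C = (102.0·25.00 + 16.80·510.0) / 118.8 = 11120/118.8 = 93.59 mg/L.
Half-life 9.85 h → k = ln 2 / 9.85 = 0.07037 h⁻¹ = 1.689 d⁻¹.
Set 93.59·exp(−k·t) = 17 → t = ln(93.59/17)/k = 87260 s = 24.24 h.
Distance = v·t = 0.81·87260 = 70680 m = 70.68 km.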